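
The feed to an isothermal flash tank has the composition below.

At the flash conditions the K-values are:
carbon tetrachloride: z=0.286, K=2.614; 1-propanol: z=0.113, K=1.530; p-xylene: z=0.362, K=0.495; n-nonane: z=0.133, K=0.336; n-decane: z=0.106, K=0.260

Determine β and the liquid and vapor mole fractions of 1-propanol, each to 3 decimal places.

β = 0.208, x_1-propanol = 0.102, y_1-propanol = 0.156

Rachford–Rice: g(β) = Σ zᵢ(Kᵢ−1)/(1+β(Kᵢ−1)) = 0.
Feasibility: ΣzᵢKᵢ = 1.172, Σzᵢ/Kᵢ = 1.718 — both > 1, two phases present.
Newton–Raphson from β = 0.5:
  β = 0.500: g = -0.1985, g' = -0.691 → β = 0.213
  β = 0.213: g = -0.0033, g' = -0.716 → β = 0.208
Converged at β = 0.208.
Compositions from xᵢ = zᵢ/(1+β(Kᵢ−1)), yᵢ = Kᵢxᵢ:
  carbon tetrachloride: x = 0.214, y = 0.560
  1-propanol: x = 0.102, y = 0.156
  p-xylene: x = 0.405, y = 0.200
  n-nonane: x = 0.154, y = 0.052
  n-decane: x = 0.125, y = 0.033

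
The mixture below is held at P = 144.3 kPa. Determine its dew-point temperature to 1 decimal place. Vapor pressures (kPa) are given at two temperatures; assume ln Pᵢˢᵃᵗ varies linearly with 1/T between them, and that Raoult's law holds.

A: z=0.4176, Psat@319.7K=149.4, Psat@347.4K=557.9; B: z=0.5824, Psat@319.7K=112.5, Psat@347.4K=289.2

Dew-point temperature: Σzᵢ·P/Pᵢˢᵃᵗ(T) = 1. Interpolate ln Pᵢˢᵃᵗ = aᵢ + bᵢ/T.
  T = 319.7 K: ΣzᵢP/Pᵢˢᵃᵗ = 1.1504
  T = 347.4 K: ΣzᵢP/Pᵢˢᵃᵗ = 0.3986
  T = 333.5 K: ΣzᵢP/Pᵢˢᵃᵗ = 0.6612
  T = 326.6 K: ΣzᵢP/Pᵢˢᵃᵗ = 0.8662
  T = 323.1 K: ΣzᵢP/Pᵢˢᵃᵗ = 0.9985
  T = 321.4 K: ΣzᵢP/Pᵢˢᵃᵗ = 1.0713
Interpolating between 321.4 K and 323.1 K gives T ≈ 323.1 K.

T = 323.1 K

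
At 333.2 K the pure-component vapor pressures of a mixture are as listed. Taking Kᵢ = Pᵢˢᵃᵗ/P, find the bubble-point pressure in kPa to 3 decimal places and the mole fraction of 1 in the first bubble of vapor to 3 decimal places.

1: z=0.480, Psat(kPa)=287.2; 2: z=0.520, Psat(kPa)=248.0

At the bubble point ψ → 0, so ΣzᵢKᵢ = 1 with Kᵢ = Pᵢˢᵃᵗ/P ⇒ P = ΣzᵢPᵢˢᵃᵗ.
P = 0.480·287.2 + 0.520·248.0 = 266.816 kPa
yᵢ = zᵢPᵢˢᵃᵗ/P ⇒ y_1 = 0.480·287.2/266.816 = 0.517

Pbub = 266.816 kPa, y_1 = 0.517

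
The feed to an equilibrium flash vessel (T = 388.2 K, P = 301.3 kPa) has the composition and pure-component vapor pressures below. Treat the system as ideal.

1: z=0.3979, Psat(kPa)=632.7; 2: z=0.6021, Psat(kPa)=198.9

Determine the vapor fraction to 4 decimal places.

ψ = 0.6234

Raoult's law: Kᵢ = Pᵢˢᵃᵗ/P = Pᵢˢᵃᵗ/301.3.
  K_1 = 632.7/301.3 = 2.099900, K_2 = 198.9/301.3 = 0.660139
Let ψ = V/F and solve Σ zᵢ(Kᵢ−1)/(1+ψ(Kᵢ−1)) = 0.
g(0) = ΣzᵢKᵢ − 1 = 0.2330 and g(1) = 1 − Σzᵢ/Kᵢ = -0.1016, so a root lies in (0, 1).
Binary case is linear: z₁(K₁−1)(1+ψ(K₂−1)) + z₂(K₂−1)(1+ψ(K₁−1)) = 0
⇒ ψ = [z₁(K₁−1)+z₂(K₂−1)] / [−(K₁−1)(K₂−1)] = 0.23302/0.37381 = 0.6234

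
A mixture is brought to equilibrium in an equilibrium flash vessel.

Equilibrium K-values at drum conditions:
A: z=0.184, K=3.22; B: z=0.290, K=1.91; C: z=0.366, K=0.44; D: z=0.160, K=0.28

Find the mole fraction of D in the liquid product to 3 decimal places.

x_D = 0.220

Material balance + equilibrium reduce to Σ zᵢ(Kᵢ−1)/(1+β(Kᵢ−1)) = 0.
Check two-phase: ΣzᵢKᵢ = 1.352 > 1 and Σzᵢ/Kᵢ = 1.612 > 1, so g(0) = 0.352 > 0 and g(1) = -0.612 < 0.
Iterate (Newton) starting at β = 0.5:
  β = 0.500: g = -0.0897, g' = -0.741 → β = 0.379
  β = 0.379: g = -0.0005, g' = -0.742 → β = 0.378
Converged at β = 0.378.
Compositions from xᵢ = zᵢ/(1+β(Kᵢ−1)), yᵢ = Kᵢxᵢ:
  A: x = 0.100, y = 0.322
  B: x = 0.216, y = 0.412
  C: x = 0.464, y = 0.204
  D: x = 0.220, y = 0.062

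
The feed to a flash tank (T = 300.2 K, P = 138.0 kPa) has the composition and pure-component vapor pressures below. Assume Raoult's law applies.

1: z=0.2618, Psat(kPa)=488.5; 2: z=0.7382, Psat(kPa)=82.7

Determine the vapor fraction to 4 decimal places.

ψ = 0.3627

Raoult's law: Kᵢ = Pᵢˢᵃᵗ/P = Pᵢˢᵃᵗ/138.0.
  K_1 = 488.5/138.0 = 3.539855, K_2 = 82.7/138.0 = 0.599275
Let ψ = V/F and solve Σ zᵢ(Kᵢ−1)/(1+ψ(Kᵢ−1)) = 0.
g(0) = ΣzᵢKᵢ − 1 = 0.3691 and g(1) = 1 − Σzᵢ/Kᵢ = -0.3058, so a root lies in (0, 1).
Newton iteration, ψ⁰ = 0.38:
  ψ = 0.3800: g = -0.01059, g' = -0.6023 → ψ = 0.3624
  ψ = 0.3624: g = 0.00015, g' = -0.6201 → ψ = 0.3627
Converged at ψ = 0.3627.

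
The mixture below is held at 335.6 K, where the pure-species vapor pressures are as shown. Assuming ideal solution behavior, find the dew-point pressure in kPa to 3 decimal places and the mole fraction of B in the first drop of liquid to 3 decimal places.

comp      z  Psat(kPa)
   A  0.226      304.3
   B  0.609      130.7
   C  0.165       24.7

Pdew = 82.765 kPa, x_B = 0.386

At the dew point ψ → 1, so Σzᵢ/Kᵢ = 1 with Kᵢ = Pᵢˢᵃᵗ/P ⇒ 1/P = Σzᵢ/Pᵢˢᵃᵗ.
1/P = 0.226/304.3 + 0.609/130.7 + 0.165/24.7 = 0.012082 ⇒ P = 82.765 kPa
xᵢ = zᵢP/Pᵢˢᵃᵗ ⇒ x_B = 0.609·82.765/130.7 = 0.386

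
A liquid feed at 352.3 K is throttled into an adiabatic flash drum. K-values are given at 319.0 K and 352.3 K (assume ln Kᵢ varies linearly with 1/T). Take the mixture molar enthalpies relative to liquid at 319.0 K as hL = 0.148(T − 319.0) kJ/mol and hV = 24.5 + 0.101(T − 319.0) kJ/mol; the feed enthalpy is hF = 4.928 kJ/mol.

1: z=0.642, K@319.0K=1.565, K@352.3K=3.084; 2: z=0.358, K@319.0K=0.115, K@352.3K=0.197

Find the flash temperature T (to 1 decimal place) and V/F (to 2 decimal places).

Adiabatic flash: solve Rachford–Rice at each trial T, then check hF = ψ·hV(T) + (1−ψ)·hL(T).
  T = 319.0 K: K = (1.565, 0.115), RR gives ψ = 0.092, H_out = 2.249 kJ/mol
  T = 352.3 K: K = (3.084, 0.197), RR gives ψ = 0.628, H_out = 19.325 kJ/mol
  T = 335.6 K: K = (2.232, 0.152), RR gives ψ = 0.467, H_out = 13.530 kJ/mol
  T = 327.3 K: K = (1.877, 0.133), RR gives ψ = 0.332, H_out = 9.241 kJ/mol
  T = 323.1 K: K = (1.714, 0.124), RR gives ψ = 0.231, H_out = 6.229 kJ/mol
  T = 321.1 K: K = (1.640, 0.119), RR gives ψ = 0.170, H_out = 4.455 kJ/mol
Linear interpolation between T = 321.1 (H_out = 4.455) and T = 323.1 (H_out = 6.229) on hF = 4.928 gives T ≈ 321.6 K, at which ψ = 0.19.

T = 321.6 K, V/F = 0.19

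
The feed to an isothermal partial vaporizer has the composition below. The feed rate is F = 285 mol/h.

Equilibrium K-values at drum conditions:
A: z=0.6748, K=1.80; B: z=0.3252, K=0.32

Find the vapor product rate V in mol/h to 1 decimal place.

V = 167.0 mol/h

Let β = V/F and solve Σ zᵢ(Kᵢ−1)/(1+β(Kᵢ−1)) = 0.
Check two-phase: ΣzᵢKᵢ = 1.3187 > 1 and Σzᵢ/Kᵢ = 1.3911 > 1, so g(0) = 0.3187 > 0 and g(1) = -0.3911 < 0.
Newton iteration, β⁰ = 0.5:
  β = 0.5000: g = 0.05055, g' = -0.5656 → β = 0.5894
  β = 0.5894: g = -0.00217, g' = -0.6182 → β = 0.5859
Converged at β = 0.5859.
Then V = β·F = 0.5859·285 = 167.0 mol/h and L = F − V = 118.0 mol/h.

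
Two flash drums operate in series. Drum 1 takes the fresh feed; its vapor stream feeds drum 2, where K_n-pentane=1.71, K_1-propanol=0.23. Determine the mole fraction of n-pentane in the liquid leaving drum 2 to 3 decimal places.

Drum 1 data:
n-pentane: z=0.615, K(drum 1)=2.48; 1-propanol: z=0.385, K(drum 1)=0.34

Drum 1:
Let ψ₁ = V/F and solve Σ zᵢ(Kᵢ−1)/(1+ψ₁(Kᵢ−1)) = 0.
g(0) = ΣzᵢKᵢ − 1 = 0.656 and g(1) = 1 − Σzᵢ/Kᵢ = -0.380, so a root lies in (0, 1).
Binary case is linear: z₁(K₁−1)(1+ψ₁(K₂−1)) + z₂(K₂−1)(1+ψ₁(K₁−1)) = 0
⇒ ψ₁ = [z₁(K₁−1)+z₂(K₂−1)] / [−(K₁−1)(K₂−1)] = 0.6561/0.9768 = 0.672
Drum-1 compositions:
  n-pentane: x = 0.308, y = 0.765
  1-propanol: x = 0.692, y = 0.235
Drum-2 feed = drum-1 vapor: z₂ = (0.7649, 0.2351).
Drum 2:
Material balance + equilibrium reduce to Σ zᵢ(Kᵢ−1)/(1+ψ₂(Kᵢ−1)) = 0.
g(0) = ΣzᵢKᵢ − 1 = 0.362 and g(1) = 1 − Σzᵢ/Kᵢ = -0.470, so a root lies in (0, 1).
Binary case is linear: z₁(K₁−1)(1+ψ₂(K₂−1)) + z₂(K₂−1)(1+ψ₂(K₁−1)) = 0
⇒ ψ₂ = [z₁(K₁−1)+z₂(K₂−1)] / [−(K₁−1)(K₂−1)] = 0.3620/0.5467 = 0.662
  n-pentane: x = 0.520, y = 0.890
  1-propanol: x = 0.480, y = 0.110

x_n-pentane (drum 2) = 0.520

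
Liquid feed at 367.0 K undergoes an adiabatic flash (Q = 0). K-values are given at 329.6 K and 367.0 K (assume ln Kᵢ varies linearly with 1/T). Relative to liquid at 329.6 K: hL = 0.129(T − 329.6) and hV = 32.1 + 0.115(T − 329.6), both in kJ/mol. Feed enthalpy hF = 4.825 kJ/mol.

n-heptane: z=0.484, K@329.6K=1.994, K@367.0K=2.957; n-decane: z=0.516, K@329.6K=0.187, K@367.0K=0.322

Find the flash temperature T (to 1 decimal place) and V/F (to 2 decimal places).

Adiabatic flash: solve Rachford–Rice at each trial T, then check hF = ψ·hV(T) + (1−ψ)·hL(T).
  T = 329.6 K: K = (1.994, 0.187), RR gives ψ = 0.076, H_out = 2.446 kJ/mol
  T = 367.0 K: K = (2.957, 0.322), RR gives ψ = 0.450, H_out = 19.040 kJ/mol
  T = 348.3 K: K = (2.454, 0.249), RR gives ψ = 0.290, H_out = 11.632 kJ/mol
  T = 339.0 K: K = (2.220, 0.217), RR gives ψ = 0.195, H_out = 7.444 kJ/mol
  T = 334.3 K: K = (2.105, 0.202), RR gives ψ = 0.139, H_out = 5.071 kJ/mol
  T = 332.0 K: K = (2.051, 0.194), RR gives ψ = 0.110, H_out = 3.823 kJ/mol
Linear interpolation between T = 332.0 (H_out = 3.823) and T = 334.3 (H_out = 5.071) on hF = 4.825 gives T ≈ 333.8 K, at which ψ = 0.13.

T = 333.8 K, V/F = 0.13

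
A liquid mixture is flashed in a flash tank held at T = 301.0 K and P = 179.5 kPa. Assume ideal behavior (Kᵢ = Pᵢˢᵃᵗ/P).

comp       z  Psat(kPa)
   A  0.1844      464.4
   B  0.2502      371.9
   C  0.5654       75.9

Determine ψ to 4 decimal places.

ψ = 0.3100

Raoult's law: Kᵢ = Pᵢˢᵃᵗ/P = Pᵢˢᵃᵗ/179.5.
  K_A = 464.4/179.5 = 2.587187, K_B = 371.9/179.5 = 2.071866, K_C = 75.9/179.5 = 0.422841
Newton–Raphson from ψ = 0.5:
  ψ = 0.5000: g = -0.12091, g' = -0.6384 → ψ = 0.3106
  ψ = 0.3106: g = -0.00037, g' = -0.6498 → ψ = 0.3100
Converged at ψ = 0.3100.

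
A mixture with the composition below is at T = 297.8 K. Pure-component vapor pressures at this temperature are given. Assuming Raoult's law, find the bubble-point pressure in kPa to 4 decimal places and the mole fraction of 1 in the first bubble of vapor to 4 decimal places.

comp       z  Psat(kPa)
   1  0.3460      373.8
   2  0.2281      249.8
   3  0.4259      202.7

At the bubble point ψ → 0, so ΣzᵢKᵢ = 1 with Kᵢ = Pᵢˢᵃᵗ/P ⇒ P = ΣzᵢPᵢˢᵃᵗ.
P = 0.3460·373.8 + 0.2281·249.8 + 0.4259·202.7 = 272.6441 kPa
yᵢ = zᵢPᵢˢᵃᵗ/P ⇒ y_1 = 0.3460·373.8/272.6441 = 0.4744

Pbub = 272.6441 kPa, y_1 = 0.4744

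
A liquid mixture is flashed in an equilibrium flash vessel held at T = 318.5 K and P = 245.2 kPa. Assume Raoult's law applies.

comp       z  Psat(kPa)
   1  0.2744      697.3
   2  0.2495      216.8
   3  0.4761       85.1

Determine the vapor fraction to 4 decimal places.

ψ = 0.1776

Raoult's law: Kᵢ = Pᵢˢᵃᵗ/P = Pᵢˢᵃᵗ/245.2.
  K_1 = 697.3/245.2 = 2.843801, K_2 = 216.8/245.2 = 0.884176, K_3 = 85.1/245.2 = 0.347064
Rachford–Rice: g(ψ) = Σ zᵢ(Kᵢ−1)/(1+ψ(Kᵢ−1)) = 0.
g(0) = ΣzᵢKᵢ − 1 = 0.1662 and g(1) = 1 − Σzᵢ/Kᵢ = -0.7505, so a root lies in (0, 1).
Newton iteration, ψ⁰ = 0.48:
  ψ = 0.4800: g = -0.21496, g' = -0.6969 → ψ = 0.1715
  ψ = 0.1715: g = 0.00483, g' = -0.7993 → ψ = 0.1776
Converged at ψ = 0.1776.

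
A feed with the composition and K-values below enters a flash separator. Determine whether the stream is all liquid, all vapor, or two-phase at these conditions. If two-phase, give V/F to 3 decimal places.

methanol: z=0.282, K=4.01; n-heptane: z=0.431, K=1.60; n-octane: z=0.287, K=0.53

all vapor

ΣzᵢKᵢ = 1.973; Σzᵢ/Kᵢ = 0.881.
Since Σzᵢ/Kᵢ < 1 the mixture is above its dew point — single vapor phase.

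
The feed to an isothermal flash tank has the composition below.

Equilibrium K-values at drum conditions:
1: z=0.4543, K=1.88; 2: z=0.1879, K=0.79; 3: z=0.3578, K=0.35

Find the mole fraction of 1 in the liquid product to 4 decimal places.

Let ψ = V/F and solve Σ zᵢ(Kᵢ−1)/(1+ψ(Kᵢ−1)) = 0.
Feasibility: ΣzᵢKᵢ = 1.1278, Σzᵢ/Kᵢ = 1.5018 — both > 1, two phases present.
Newton iteration, ψ⁰ = 0.5:
  ψ = 0.5000: g = -0.11101, g' = -0.5118 → ψ = 0.2831
  ψ = 0.2831: g = -0.00692, g' = -0.4619 → ψ = 0.2681
Converged at ψ = 0.2681.
Compositions from xᵢ = zᵢ/(1+ψ(Kᵢ−1)), yᵢ = Kᵢxᵢ:
  1: x = 0.3676, y = 0.6910
  2: x = 0.1991, y = 0.1573
  3: x = 0.4333, y = 0.1517

x_1 = 0.3676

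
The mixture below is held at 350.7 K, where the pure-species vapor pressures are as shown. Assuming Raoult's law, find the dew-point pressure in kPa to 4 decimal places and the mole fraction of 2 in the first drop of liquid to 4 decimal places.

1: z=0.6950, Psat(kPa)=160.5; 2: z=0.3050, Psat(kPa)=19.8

Pdew = 50.6733 kPa, x_2 = 0.7806

At the dew point ψ → 1, so Σzᵢ/Kᵢ = 1 with Kᵢ = Pᵢˢᵃᵗ/P ⇒ 1/P = Σzᵢ/Pᵢˢᵃᵗ.
1/P = 0.6950/160.5 + 0.3050/19.8 = 0.0197343 ⇒ P = 50.6733 kPa
xᵢ = zᵢP/Pᵢˢᵃᵗ ⇒ x_2 = 0.3050·50.6733/19.8 = 0.7806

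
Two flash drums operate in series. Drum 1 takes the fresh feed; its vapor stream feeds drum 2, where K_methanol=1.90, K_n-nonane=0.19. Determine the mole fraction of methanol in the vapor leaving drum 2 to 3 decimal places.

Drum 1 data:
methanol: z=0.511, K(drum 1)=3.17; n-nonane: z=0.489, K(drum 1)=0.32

y_methanol (drum 2) = 0.900

Drum 1:
Rachford–Rice: g(ψ₁) = Σ zᵢ(Kᵢ−1)/(1+ψ₁(Kᵢ−1)) = 0.
Feasibility: ΣzᵢKᵢ = 1.776, Σzᵢ/Kᵢ = 1.689 — both > 1, two phases present.
Binary case is linear: z₁(K₁−1)(1+ψ₁(K₂−1)) + z₂(K₂−1)(1+ψ₁(K₁−1)) = 0
⇒ ψ₁ = [z₁(K₁−1)+z₂(K₂−1)] / [−(K₁−1)(K₂−1)] = 0.7764/1.4756 = 0.526
Drum-1 compositions:
  methanol: x = 0.239, y = 0.756
  n-nonane: x = 0.761, y = 0.244
Drum-2 feed = drum-1 vapor: z₂ = (0.7564, 0.2436).
Drum 2:
Iterate (Newton) starting at ψ₂ = 0.46:
  ψ₂ = 0.460: g = 0.1669, g' = -0.713 → ψ₂ = 0.694
  ψ₂ = 0.694: g = -0.0319, g' = -1.066 → ψ₂ = 0.664
  ψ₂ = 0.664: g = -0.0012, g' = -0.989 → ψ₂ = 0.663
Converged at ψ₂ = 0.663.
  methanol: x = 0.474, y = 0.900
  n-nonane: x = 0.526, y = 0.100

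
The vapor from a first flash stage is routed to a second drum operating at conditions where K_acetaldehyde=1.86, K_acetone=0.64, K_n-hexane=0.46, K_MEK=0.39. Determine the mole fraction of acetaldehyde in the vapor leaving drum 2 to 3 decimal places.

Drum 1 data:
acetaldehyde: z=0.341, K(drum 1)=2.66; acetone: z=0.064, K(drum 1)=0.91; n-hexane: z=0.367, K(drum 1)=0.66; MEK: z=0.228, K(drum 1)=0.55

Drum 1:
Let ψ₁ = V/F and solve Σ zᵢ(Kᵢ−1)/(1+ψ₁(Kᵢ−1)) = 0.
Feasibility: ΣzᵢKᵢ = 1.333, Σzᵢ/Kᵢ = 1.169 — both > 1, two phases present.
Iterate (Newton) starting at ψ₁ = 0.43:
  ψ₁ = 0.430: g = 0.0509, g' = -0.450 → ψ₁ = 0.543
  ψ₁ = 0.543: g = 0.0027, g' = -0.405 → ψ₁ = 0.550
Converged at ψ₁ = 0.550.
Drum-1 compositions:
  acetaldehyde: x = 0.178, y = 0.474
  acetone: x = 0.067, y = 0.061
  n-hexane: x = 0.451, y = 0.298
  MEK: x = 0.303, y = 0.167
Drum-2 feed = drum-1 vapor: z₂ = (0.4741, 0.0613, 0.2979, 0.1666).
Drum 2:
Rachford–Rice: g(ψ₂) = Σ zᵢ(Kᵢ−1)/(1+ψ₂(Kᵢ−1)) = 0.
Feasibility: ΣzᵢKᵢ = 1.123, Σzᵢ/Kᵢ = 1.426 — both > 1, two phases present.
Newton–Raphson from ψ₂ = 0.5:
  ψ₂ = 0.500: g = -0.1084, g' = -0.475 → ψ₂ = 0.272
  ψ₂ = 0.272: g = -0.0043, g' = -0.449 → ψ₂ = 0.262
Converged at ψ₂ = 0.262.
  acetaldehyde: x = 0.387, y = 0.720
  acetone: x = 0.068, y = 0.043
  n-hexane: x = 0.347, y = 0.160
  MEK: x = 0.198, y = 0.077

y_acetaldehyde (drum 2) = 0.720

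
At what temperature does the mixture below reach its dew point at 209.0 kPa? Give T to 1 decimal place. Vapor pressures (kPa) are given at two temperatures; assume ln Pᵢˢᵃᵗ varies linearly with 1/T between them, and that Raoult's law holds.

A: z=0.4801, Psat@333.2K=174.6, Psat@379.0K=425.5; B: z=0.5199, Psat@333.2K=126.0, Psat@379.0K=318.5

T = 350.0 K

Dew-point temperature: Σzᵢ·P/Pᵢˢᵃᵗ(T) = 1. Interpolate ln Pᵢˢᵃᵗ = aᵢ + bᵢ/T.
  T = 333.2 K: ΣzᵢP/Pᵢˢᵃᵗ = 1.4371
  T = 379.0 K: ΣzᵢP/Pᵢˢᵃᵗ = 0.5770
  T = 356.1 K: ΣzᵢP/Pᵢˢᵃᵗ = 0.8842
  T = 344.6 K: ΣzᵢP/Pᵢˢᵃᵗ = 1.1194
  T = 350.4 K: ΣzᵢP/Pᵢˢᵃᵗ = 0.9919
  T = 347.5 K: ΣzᵢP/Pᵢˢᵃᵗ = 1.0532
Interpolating between 347.5 K and 350.4 K gives T ≈ 350.0 K.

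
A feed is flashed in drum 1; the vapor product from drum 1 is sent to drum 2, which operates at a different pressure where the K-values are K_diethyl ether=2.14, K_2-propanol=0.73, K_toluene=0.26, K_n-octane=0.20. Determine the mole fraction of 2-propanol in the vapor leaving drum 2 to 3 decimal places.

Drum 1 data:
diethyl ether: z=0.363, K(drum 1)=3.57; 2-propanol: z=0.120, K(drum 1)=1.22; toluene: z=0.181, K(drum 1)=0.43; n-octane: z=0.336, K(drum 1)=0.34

y_2-propanol (drum 2) = 0.115

Drum 1:
Material balance + equilibrium reduce to Σ zᵢ(Kᵢ−1)/(1+ψ₁(Kᵢ−1)) = 0.
Feasibility: ΣzᵢKᵢ = 1.634, Σzᵢ/Kᵢ = 1.609 — both > 1, two phases present.
Iterate (Newton) starting at ψ₁ = 0.5:
  ψ₁ = 0.500: g = -0.0432, g' = -0.905 → ψ₁ = 0.452
  ψ₁ = 0.452: g = 0.0003, g' = -0.922 → ψ₁ = 0.453
Converged at ψ₁ = 0.453.
Drum-1 compositions:
  diethyl ether: x = 0.168, y = 0.599
  2-propanol: x = 0.109, y = 0.133
  toluene: x = 0.244, y = 0.105
  n-octane: x = 0.479, y = 0.163
Drum-2 feed = drum-1 vapor: z₂ = (0.5991, 0.1331, 0.1049, 0.1629).
Drum 2:
Newton iteration, ψ₂⁰ = 0.5:
  ψ₂ = 0.500: g = 0.0530, g' = -0.763 → ψ₂ = 0.569
  ψ₂ = 0.569: g = -0.0019, g' = -0.823 → ψ₂ = 0.567
Converged at ψ₂ = 0.567.
  diethyl ether: x = 0.364, y = 0.779
  2-propanol: x = 0.157, y = 0.115
  toluene: x = 0.181, y = 0.047
  n-octane: x = 0.298, y = 0.060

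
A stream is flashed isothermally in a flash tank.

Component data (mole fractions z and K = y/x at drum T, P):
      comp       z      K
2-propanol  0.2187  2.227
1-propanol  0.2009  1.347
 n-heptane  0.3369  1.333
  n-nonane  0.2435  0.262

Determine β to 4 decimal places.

β = 0.5704

Let β = V/F and solve Σ zᵢ(Kᵢ−1)/(1+β(Kᵢ−1)) = 0.
Feasibility: ΣzᵢKᵢ = 1.2705, Σzᵢ/Kᵢ = 1.4295 — both > 1, two phases present.
Newton–Raphson from β = 0.5:
  β = 0.5000: g = 0.03710, g' = -0.5046 → β = 0.5735
  β = 0.5735: g = -0.00174, g' = -0.5553 → β = 0.5704
Converged at β = 0.5704.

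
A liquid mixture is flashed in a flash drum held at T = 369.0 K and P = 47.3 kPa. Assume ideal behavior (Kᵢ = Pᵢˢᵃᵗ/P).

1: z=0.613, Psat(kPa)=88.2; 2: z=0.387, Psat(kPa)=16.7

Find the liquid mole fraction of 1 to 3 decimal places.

x_1 = 0.428

Raoult's law: Kᵢ = Pᵢˢᵃᵗ/P = Pᵢˢᵃᵗ/47.3.
  K_1 = 88.2/47.3 = 1.86469, K_2 = 16.7/47.3 = 0.35307
Material balance + equilibrium reduce to Σ zᵢ(Kᵢ−1)/(1+V/F(Kᵢ−1)) = 0.
Feasibility: ΣzᵢKᵢ = 1.280, Σzᵢ/Kᵢ = 1.425 — both > 1, two phases present.
Binary case is linear: z₁(K₁−1)(1+V/F(K₂−1)) + z₂(K₂−1)(1+V/F(K₁−1)) = 0
⇒ V/F = [z₁(K₁−1)+z₂(K₂−1)] / [−(K₁−1)(K₂−1)] = 0.2797/0.5594 = 0.500
Compositions from xᵢ = zᵢ/(1+V/F(Kᵢ−1)), yᵢ = Kᵢxᵢ:
  1: x = 0.428, y = 0.798
  2: x = 0.572, y = 0.202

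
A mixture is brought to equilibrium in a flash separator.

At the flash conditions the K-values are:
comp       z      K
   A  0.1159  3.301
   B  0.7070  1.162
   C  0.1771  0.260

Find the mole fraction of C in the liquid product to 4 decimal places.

x_C = 0.3004

Rachford–Rice: g(β) = Σ zᵢ(Kᵢ−1)/(1+β(Kᵢ−1)) = 0.
g(0) = ΣzᵢKᵢ − 1 = 0.2502 and g(1) = 1 − Σzᵢ/Kᵢ = -0.3247, so a root lies in (0, 1).
Iterate (Newton) starting at β = 0.36:
  β = 0.3600: g = 0.07544, g' = -0.3803 → β = 0.5583
  β = 0.5583: g = -0.00157, g' = -0.4148 → β = 0.5546
Converged at β = 0.5546.
Compositions from xᵢ = zᵢ/(1+β(Kᵢ−1)), yᵢ = Kᵢxᵢ:
  A: x = 0.0509, y = 0.1681
  B: x = 0.6487, y = 0.7538
  C: x = 0.3004, y = 0.0781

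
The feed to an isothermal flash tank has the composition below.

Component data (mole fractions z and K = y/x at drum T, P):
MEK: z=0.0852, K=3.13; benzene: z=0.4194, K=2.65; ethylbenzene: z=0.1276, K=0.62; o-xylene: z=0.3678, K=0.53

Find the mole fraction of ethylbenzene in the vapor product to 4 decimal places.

Material balance + equilibrium reduce to Σ zᵢ(Kᵢ−1)/(1+ψ(Kᵢ−1)) = 0.
Check two-phase: ΣzᵢKᵢ = 1.6521 > 1 and Σzᵢ/Kᵢ = 1.0853 > 1, so g(0) = 0.6521 > 0 and g(1) = -0.0853 < 0.
Newton iteration, ψ⁰ = 0.5:
  ψ = 0.5000: g = 0.18124, g' = -0.6004 → ψ = 0.8019
  ψ = 0.8019: g = 0.01774, g' = -0.5117 → ψ = 0.8365
Converged at ψ = 0.8366.
Compositions from xᵢ = zᵢ/(1+ψ(Kᵢ−1)), yᵢ = Kᵢxᵢ:
  MEK: x = 0.0306, y = 0.0959
  benzene: x = 0.1762, y = 0.4669
  ethylbenzene: x = 0.1871, y = 0.1160
  o-xylene: x = 0.6061, y = 0.3212

y_ethylbenzene = 0.1160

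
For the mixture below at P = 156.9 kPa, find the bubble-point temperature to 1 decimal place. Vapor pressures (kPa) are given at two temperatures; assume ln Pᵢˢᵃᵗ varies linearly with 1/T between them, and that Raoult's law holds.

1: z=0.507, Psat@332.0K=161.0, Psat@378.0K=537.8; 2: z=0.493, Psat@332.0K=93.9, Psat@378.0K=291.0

Bubble-point temperature: ΣzᵢPᵢˢᵃᵗ(T) = P. Interpolate ln Pᵢˢᵃᵗ = aᵢ + bᵢ/T.
  T = 332.0 K: ΣzᵢPᵢˢᵃᵗ = 127.92 kPa
  T = 378.0 K: ΣzᵢPᵢˢᵃᵗ = 416.13 kPa
  T = 355.0 K: ΣzᵢPᵢˢᵃᵗ = 239.67 kPa
  T = 343.5 K: ΣzᵢPᵢˢᵃᵗ = 176.94 kPa
  T = 337.8 K: ΣzᵢPᵢˢᵃᵗ = 151.07 kPa
  T = 340.6 K: ΣzᵢPᵢˢᵃᵗ = 163.37 kPa
Interpolating between 337.8 K and 340.6 K gives T ≈ 339.1 K.

T = 339.1 K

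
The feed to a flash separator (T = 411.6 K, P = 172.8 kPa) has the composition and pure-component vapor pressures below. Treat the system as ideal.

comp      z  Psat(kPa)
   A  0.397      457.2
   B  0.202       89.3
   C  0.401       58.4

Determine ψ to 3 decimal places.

ψ = 0.290

Raoult's law: Kᵢ = Pᵢˢᵃᵗ/P = Pᵢˢᵃᵗ/172.8.
  K_A = 457.2/172.8 = 2.64583, K_B = 89.3/172.8 = 0.51678, K_C = 58.4/172.8 = 0.33796
Iterate (Newton) starting at ψ = 0.56:
  ψ = 0.560: g = -0.2157, g' = -0.824 → ψ = 0.298
  ψ = 0.298: g = -0.0065, g' = -0.821 → ψ = 0.290
Converged at ψ = 0.290.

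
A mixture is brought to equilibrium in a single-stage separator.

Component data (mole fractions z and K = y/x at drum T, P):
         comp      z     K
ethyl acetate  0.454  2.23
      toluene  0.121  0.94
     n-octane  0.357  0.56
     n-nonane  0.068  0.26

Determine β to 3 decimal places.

β = 0.621

Material balance + equilibrium reduce to Σ zᵢ(Kᵢ−1)/(1+β(Kᵢ−1)) = 0.
Feasibility: ΣzᵢKᵢ = 1.344, Σzᵢ/Kᵢ = 1.231 — both > 1, two phases present.
Iterate (Newton) starting at β = 0.51:
  β = 0.510: g = 0.0523, g' = -0.471 → β = 0.621
Converged at β = 0.621.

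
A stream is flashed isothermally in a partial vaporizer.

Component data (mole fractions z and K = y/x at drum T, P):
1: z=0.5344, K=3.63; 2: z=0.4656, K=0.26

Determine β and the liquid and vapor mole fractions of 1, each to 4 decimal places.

β = 0.5451, x_1 = 0.2196, y_1 = 0.7971

Binary case is linear: z₁(K₁−1)(1+β(K₂−1)) + z₂(K₂−1)(1+β(K₁−1)) = 0
⇒ β = [z₁(K₁−1)+z₂(K₂−1)] / [−(K₁−1)(K₂−1)] = 1.06093/1.94620 = 0.5451
Compositions from xᵢ = zᵢ/(1+β(Kᵢ−1)), yᵢ = Kᵢxᵢ:
  1: x = 0.2196, y = 0.7971
  2: x = 0.7804, y = 0.2029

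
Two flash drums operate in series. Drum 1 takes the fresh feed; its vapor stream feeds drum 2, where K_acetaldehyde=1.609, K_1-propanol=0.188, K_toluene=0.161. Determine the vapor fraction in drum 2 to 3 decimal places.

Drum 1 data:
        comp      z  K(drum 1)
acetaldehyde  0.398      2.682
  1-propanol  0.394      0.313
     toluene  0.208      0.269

V/F (drum 2) = 0.618

Drum 1:
Let ψ₁ = V/F and solve Σ zᵢ(Kᵢ−1)/(1+ψ₁(Kᵢ−1)) = 0.
Feasibility: ΣzᵢKᵢ = 1.247, Σzᵢ/Kᵢ = 2.180 — both > 1, two phases present.
Newton–Raphson from ψ₁ = 0.44:
  ψ₁ = 0.440: g = -0.2274, g' = -0.995 → ψ₁ = 0.212
  ψ₁ = 0.212: g = -0.0028, g' = -1.023 → ψ₁ = 0.209
Converged at ψ₁ = 0.209.
Drum-1 compositions:
  acetaldehyde: x = 0.295, y = 0.790
  1-propanol: x = 0.460, y = 0.144
  toluene: x = 0.245, y = 0.066
Drum-2 feed = drum-1 vapor: z₂ = (0.7900, 0.1440, 0.0660).
Drum 2:
Material balance + equilibrium reduce to Σ zᵢ(Kᵢ−1)/(1+ψ₂(Kᵢ−1)) = 0.
g(0) = ΣzᵢKᵢ − 1 = 0.309 and g(1) = 1 − Σzᵢ/Kᵢ = -0.667, so a root lies in (0, 1).
Newton–Raphson from ψ₂ = 0.6:
  ψ₂ = 0.600: g = 0.0128, g' = -0.707 → ψ₂ = 0.618
Converged at ψ₂ = 0.618.
  acetaldehyde: x = 0.574, y = 0.924
  1-propanol: x = 0.289, y = 0.054
  toluene: x = 0.137, y = 0.022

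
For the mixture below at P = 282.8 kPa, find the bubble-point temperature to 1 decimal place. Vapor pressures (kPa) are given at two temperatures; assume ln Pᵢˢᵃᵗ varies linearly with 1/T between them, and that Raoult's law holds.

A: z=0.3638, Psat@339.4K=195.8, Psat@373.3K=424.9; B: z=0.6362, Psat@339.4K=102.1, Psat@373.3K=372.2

Bubble-point temperature: ΣzᵢPᵢˢᵃᵗ(T) = P. Interpolate ln Pᵢˢᵃᵗ = aᵢ + bᵢ/T.
  T = 339.4 K: ΣzᵢPᵢˢᵃᵗ = 136.19 kPa
  T = 373.3 K: ΣzᵢPᵢˢᵃᵗ = 391.37 kPa
  T = 356.4 K: ΣzᵢPᵢˢᵃᵗ = 235.15 kPa
  T = 364.9 K: ΣzᵢPᵢˢᵃᵗ = 305.05 kPa
  T = 360.6 K: ΣzᵢPᵢˢᵃᵗ = 267.70 kPa
  T = 362.8 K: ΣzᵢPᵢˢᵃᵗ = 286.28 kPa
Interpolating between 360.6 K and 362.8 K gives T ≈ 362.4 K.

T = 362.4 K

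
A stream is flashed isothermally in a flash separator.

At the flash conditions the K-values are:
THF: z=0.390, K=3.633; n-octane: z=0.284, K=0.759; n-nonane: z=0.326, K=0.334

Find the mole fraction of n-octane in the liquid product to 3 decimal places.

Rachford–Rice: g(ψ) = Σ zᵢ(Kᵢ−1)/(1+ψ(Kᵢ−1)) = 0.
Feasibility: ΣzᵢKᵢ = 1.741, Σzᵢ/Kᵢ = 1.458 — both > 1, two phases present.
Newton iteration, ψ⁰ = 0.65:
  ψ = 0.650: g = -0.0853, g' = -0.841 → ψ = 0.549
  ψ = 0.549: g = -0.0008, g' = -0.833 → ψ = 0.548
Converged at ψ = 0.548.
Compositions from xᵢ = zᵢ/(1+ψ(Kᵢ−1)), yᵢ = Kᵢxᵢ:
  THF: x = 0.160, y = 0.580
  n-octane: x = 0.327, y = 0.248
  n-nonane: x = 0.513, y = 0.171

x_n-octane = 0.327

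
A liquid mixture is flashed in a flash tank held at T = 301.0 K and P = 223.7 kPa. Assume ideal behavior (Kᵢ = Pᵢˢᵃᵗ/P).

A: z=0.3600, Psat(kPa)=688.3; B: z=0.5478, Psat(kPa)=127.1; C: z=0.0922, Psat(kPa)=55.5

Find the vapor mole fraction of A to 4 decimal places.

y_A = 0.5833

Raoult's law: Kᵢ = Pᵢˢᵃᵗ/P = Pᵢˢᵃᵗ/223.7.
  K_A = 688.3/223.7 = 3.076889, K_B = 127.1/223.7 = 0.568172, K_C = 55.5/223.7 = 0.248100
Let ψ = V/F and solve Σ zᵢ(Kᵢ−1)/(1+ψ(Kᵢ−1)) = 0.
Check two-phase: ΣzᵢKᵢ = 1.4418 > 1 and Σzᵢ/Kᵢ = 1.4528 > 1, so g(0) = 0.4418 > 0 and g(1) = -0.4528 < 0.
Newton–Raphson from ψ = 0.57:
  ψ = 0.5700: g = -0.09274, g' = -0.6650 → ψ = 0.4305
  ψ = 0.4305: g = 0.00164, g' = -0.7009 → ψ = 0.4329
Converged at ψ = 0.4329.
Compositions from xᵢ = zᵢ/(1+ψ(Kᵢ−1)), yᵢ = Kᵢxᵢ:
  A: x = 0.1896, y = 0.5833
  B: x = 0.6737, y = 0.3828
  C: x = 0.1367, y = 0.0339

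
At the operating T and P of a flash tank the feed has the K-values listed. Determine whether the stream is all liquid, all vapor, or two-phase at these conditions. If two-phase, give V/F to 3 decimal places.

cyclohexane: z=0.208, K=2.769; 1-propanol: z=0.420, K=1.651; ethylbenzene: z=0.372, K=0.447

ΣzᵢKᵢ = 1.436; Σzᵢ/Kᵢ = 1.162.
Both exceed 1, so a two-phase solution exists.
Newton–Raphson from ψ = 0.36:
  ψ = 0.360: g = 0.1895, g' = -0.537 → ψ = 0.713
  ψ = 0.713: g = 0.0100, g' = -0.520 → ψ = 0.732
Converged at ψ = 0.732.

two-phase, V/F = 0.732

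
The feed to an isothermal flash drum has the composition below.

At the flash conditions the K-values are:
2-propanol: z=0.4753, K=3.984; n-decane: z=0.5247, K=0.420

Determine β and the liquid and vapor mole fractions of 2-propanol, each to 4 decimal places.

Binary case is linear: z₁(K₁−1)(1+β(K₂−1)) + z₂(K₂−1)(1+β(K₁−1)) = 0
⇒ β = [z₁(K₁−1)+z₂(K₂−1)] / [−(K₁−1)(K₂−1)] = 1.11397/1.73072 = 0.6436
Compositions from xᵢ = zᵢ/(1+β(Kᵢ−1)), yᵢ = Kᵢxᵢ:
  2-propanol: x = 0.1627, y = 0.6484
  n-decane: x = 0.8373, y = 0.3516

β = 0.6436, x_2-propanol = 0.1627, y_2-propanol = 0.6484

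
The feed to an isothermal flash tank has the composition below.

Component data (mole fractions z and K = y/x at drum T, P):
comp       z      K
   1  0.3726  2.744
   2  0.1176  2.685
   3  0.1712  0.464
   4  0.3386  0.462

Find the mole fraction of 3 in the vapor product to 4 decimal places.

y_3 = 0.1187

Rachford–Rice: g(β) = Σ zᵢ(Kᵢ−1)/(1+β(Kᵢ−1)) = 0.
Feasibility: ΣzᵢKᵢ = 1.5740, Σzᵢ/Kᵢ = 1.2815 — both > 1, two phases present.
Iterate (Newton) starting at β = 0.5:
  β = 0.5000: g = 0.08011, g' = -0.6969 → β = 0.6149
  β = 0.6149: g = 0.00175, g' = -0.6727 → β = 0.6175
Converged at β = 0.6175.
Compositions from xᵢ = zᵢ/(1+β(Kᵢ−1)), yᵢ = Kᵢxᵢ:
  1: x = 0.1794, y = 0.4923
  2: x = 0.0576, y = 0.1547
  3: x = 0.2559, y = 0.1187
  4: x = 0.5071, y = 0.2343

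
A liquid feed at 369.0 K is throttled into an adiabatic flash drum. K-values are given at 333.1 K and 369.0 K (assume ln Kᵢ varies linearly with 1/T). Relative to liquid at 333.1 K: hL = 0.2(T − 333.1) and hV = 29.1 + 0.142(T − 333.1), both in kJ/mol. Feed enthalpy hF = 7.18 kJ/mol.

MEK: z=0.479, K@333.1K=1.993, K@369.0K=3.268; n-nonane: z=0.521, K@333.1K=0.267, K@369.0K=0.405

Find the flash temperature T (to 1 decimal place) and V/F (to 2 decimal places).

T = 338.0 K, V/F = 0.21

Adiabatic flash: solve Rachford–Rice at each trial T, then check hF = ψ·hV(T) + (1−ψ)·hL(T).
  T = 333.1 K: K = (1.993, 0.267), RR gives ψ = 0.129, H_out = 3.748 kJ/mol
  T = 369.0 K: K = (3.268, 0.405), RR gives ψ = 0.575, H_out = 22.724 kJ/mol
  T = 351.1 K: K = (2.586, 0.333), RR gives ψ = 0.389, H_out = 14.520 kJ/mol
  T = 342.1 K: K = (2.278, 0.299), RR gives ψ = 0.276, H_out = 9.674 kJ/mol
  T = 337.6 K: K = (2.133, 0.283), RR gives ψ = 0.208, H_out = 6.893 kJ/mol
  T = 339.9 K: K = (2.206, 0.291), RR gives ψ = 0.244, H_out = 8.353 kJ/mol
  T = 338.8 K: K = (2.171, 0.287), RR gives ψ = 0.227, H_out = 7.665 kJ/mol
Linear interpolation between T = 337.6 (H_out = 6.893) and T = 338.8 (H_out = 7.665) on hF = 7.18 gives T ≈ 338.0 K, at which ψ = 0.21.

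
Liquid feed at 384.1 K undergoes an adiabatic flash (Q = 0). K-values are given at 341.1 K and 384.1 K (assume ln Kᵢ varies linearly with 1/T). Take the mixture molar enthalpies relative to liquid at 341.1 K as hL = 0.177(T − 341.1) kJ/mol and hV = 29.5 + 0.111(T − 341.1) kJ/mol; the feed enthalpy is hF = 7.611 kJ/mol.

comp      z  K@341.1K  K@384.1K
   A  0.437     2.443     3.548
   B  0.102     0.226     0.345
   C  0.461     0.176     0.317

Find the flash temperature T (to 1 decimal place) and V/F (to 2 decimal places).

Adiabatic flash: solve Rachford–Rice at each trial T, then check hF = ψ·hV(T) + (1−ψ)·hL(T).
  T = 341.1 K: K = (2.443, 0.226, 0.176), RR gives ψ = 0.146, H_out = 4.308 kJ/mol
  T = 384.1 K: K = (3.548, 0.345, 0.317), RR gives ψ = 0.424, H_out = 18.905 kJ/mol
  T = 362.6 K: K = (2.977, 0.283, 0.240), RR gives ψ = 0.296, H_out = 12.125 kJ/mol
  T = 351.9 K: K = (2.706, 0.254, 0.207), RR gives ψ = 0.227, H_out = 8.443 kJ/mol
  T = 346.5 K: K = (2.573, 0.240, 0.191), RR gives ψ = 0.188, H_out = 6.442 kJ/mol
  T = 349.2 K: K = (2.639, 0.247, 0.199), RR gives ψ = 0.208, H_out = 7.457 kJ/mol
  T = 350.5 K: K = (2.671, 0.250, 0.203), RR gives ψ = 0.217, H_out = 7.935 kJ/mol
Linear interpolation between T = 349.2 (H_out = 7.457) and T = 350.5 (H_out = 7.935) on hF = 7.611 gives T ≈ 349.6 K, at which ψ = 0.21.

T = 349.6 K, V/F = 0.21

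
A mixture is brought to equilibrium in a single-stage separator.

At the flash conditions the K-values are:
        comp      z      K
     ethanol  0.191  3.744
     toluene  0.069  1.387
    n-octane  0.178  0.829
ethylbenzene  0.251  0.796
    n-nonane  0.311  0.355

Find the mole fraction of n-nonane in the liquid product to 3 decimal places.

Rachford–Rice: g(ψ) = Σ zᵢ(Kᵢ−1)/(1+ψ(Kᵢ−1)) = 0.
Feasibility: ΣzᵢKᵢ = 1.269, Σzᵢ/Kᵢ = 1.507 — both > 1, two phases present.
Newton–Raphson from ψ = 0.35:
  ψ = 0.350: g = -0.0557, g' = -0.616 → ψ = 0.260
  ψ = 0.260: g = 0.0035, g' = -0.703 → ψ = 0.265
Converged at ψ = 0.265.
Compositions from xᵢ = zᵢ/(1+ψ(Kᵢ−1)), yᵢ = Kᵢxᵢ:
  ethanol: x = 0.111, y = 0.414
  toluene: x = 0.063, y = 0.087
  n-octane: x = 0.186, y = 0.155
  ethylbenzene: x = 0.265, y = 0.211
  n-nonane: x = 0.375, y = 0.133

x_n-nonane = 0.375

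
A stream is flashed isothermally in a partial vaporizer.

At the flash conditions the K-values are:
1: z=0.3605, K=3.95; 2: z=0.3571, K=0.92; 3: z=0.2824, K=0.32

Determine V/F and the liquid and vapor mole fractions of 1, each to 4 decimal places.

V/F = 0.6376, x_1 = 0.1251, y_1 = 0.4943

Rachford–Rice: g(V/F) = Σ zᵢ(Kᵢ−1)/(1+V/F(Kᵢ−1)) = 0.
Feasibility: ΣzᵢKᵢ = 1.8429, Σzᵢ/Kᵢ = 1.3619 — both > 1, two phases present.
Iterate (Newton) starting at V/F = 0.48:
  V/F = 0.4800: g = 0.12539, g' = -0.8277 → V/F = 0.6315
  V/F = 0.6315: g = 0.00483, g' = -0.7864 → V/F = 0.6376
Converged at V/F = 0.6376.
Compositions from xᵢ = zᵢ/(1+V/F(Kᵢ−1)), yᵢ = Kᵢxᵢ:
  1: x = 0.1251, y = 0.4943
  2: x = 0.3763, y = 0.3462
  3: x = 0.4986, y = 0.1595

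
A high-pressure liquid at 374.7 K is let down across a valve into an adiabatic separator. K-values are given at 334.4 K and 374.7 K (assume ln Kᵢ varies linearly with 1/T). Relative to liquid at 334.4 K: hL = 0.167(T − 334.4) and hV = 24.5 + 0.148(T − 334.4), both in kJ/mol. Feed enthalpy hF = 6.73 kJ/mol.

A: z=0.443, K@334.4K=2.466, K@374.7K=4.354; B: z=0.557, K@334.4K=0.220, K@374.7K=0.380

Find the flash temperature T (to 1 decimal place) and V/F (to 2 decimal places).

T = 339.1 K, V/F = 0.24

Adiabatic flash: solve Rachford–Rice at each trial T, then check hF = ψ·hV(T) + (1−ψ)·hL(T).
  T = 334.4 K: K = (2.466, 0.220), RR gives ψ = 0.188, H_out = 4.606 kJ/mol
  T = 374.7 K: K = (4.354, 0.380), RR gives ψ = 0.548, H_out = 19.747 kJ/mol
  T = 354.5 K: K = (3.328, 0.293), RR gives ψ = 0.388, H_out = 12.708 kJ/mol
  T = 344.4 K: K = (2.875, 0.255), RR gives ψ = 0.298, H_out = 8.904 kJ/mol
  T = 339.4 K: K = (2.666, 0.237), RR gives ψ = 0.246, H_out = 6.846 kJ/mol
  T = 336.9 K: K = (2.565, 0.228), RR gives ψ = 0.218, H_out = 5.753 kJ/mol
  T = 338.1 K: K = (2.613, 0.233), RR gives ψ = 0.232, H_out = 6.283 kJ/mol
Linear interpolation between T = 338.1 (H_out = 6.283) and T = 339.4 (H_out = 6.846) on hF = 6.73 gives T ≈ 339.1 K, at which ψ = 0.24.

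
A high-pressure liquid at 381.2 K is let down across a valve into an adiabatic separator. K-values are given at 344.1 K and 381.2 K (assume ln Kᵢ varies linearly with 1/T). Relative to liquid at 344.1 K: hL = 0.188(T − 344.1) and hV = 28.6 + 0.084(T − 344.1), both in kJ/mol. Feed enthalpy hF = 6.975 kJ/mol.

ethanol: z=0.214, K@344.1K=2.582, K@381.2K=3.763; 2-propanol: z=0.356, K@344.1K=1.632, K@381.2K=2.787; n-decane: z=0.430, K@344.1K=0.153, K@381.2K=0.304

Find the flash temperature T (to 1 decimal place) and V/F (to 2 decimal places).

T = 345.2 K, V/F = 0.24

Adiabatic flash: solve Rachford–Rice at each trial T, then check hF = ψ·hV(T) + (1−ψ)·hL(T).
  T = 344.1 K: K = (2.582, 1.632, 0.153), RR gives ψ = 0.221, H_out = 6.326 kJ/mol
  T = 381.2 K: K = (3.763, 2.787, 0.304), RR gives ψ = 0.614, H_out = 22.166 kJ/mol
  T = 362.6 K: K = (3.146, 2.161, 0.219), RR gives ψ = 0.438, H_out = 15.174 kJ/mol
  T = 353.4 K: K = (2.859, 1.886, 0.184), RR gives ψ = 0.341, H_out = 11.164 kJ/mol
  T = 348.8 K: K = (2.720, 1.758, 0.168), RR gives ψ = 0.285, H_out = 8.897 kJ/mol
  T = 346.5 K: K = (2.652, 1.695, 0.161), RR gives ψ = 0.255, H_out = 7.675 kJ/mol
  T = 345.3 K: K = (2.617, 1.663, 0.157), RR gives ψ = 0.238, H_out = 7.011 kJ/mol
Linear interpolation between T = 344.1 (H_out = 6.326) and T = 345.3 (H_out = 7.011) on hF = 6.975 gives T ≈ 345.2 K, at which ψ = 0.24.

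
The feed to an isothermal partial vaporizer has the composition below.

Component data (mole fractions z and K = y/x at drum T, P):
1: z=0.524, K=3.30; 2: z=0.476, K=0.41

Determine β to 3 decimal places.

Material balance + equilibrium reduce to Σ zᵢ(Kᵢ−1)/(1+β(Kᵢ−1)) = 0.
Check two-phase: ΣzᵢKᵢ = 1.924 > 1 and Σzᵢ/Kᵢ = 1.320 > 1, so g(0) = 0.924 > 0 and g(1) = -0.320 < 0.
Binary case is linear: z₁(K₁−1)(1+β(K₂−1)) + z₂(K₂−1)(1+β(K₁−1)) = 0
⇒ β = [z₁(K₁−1)+z₂(K₂−1)] / [−(K₁−1)(K₂−1)] = 0.9244/1.3570 = 0.681

β = 0.681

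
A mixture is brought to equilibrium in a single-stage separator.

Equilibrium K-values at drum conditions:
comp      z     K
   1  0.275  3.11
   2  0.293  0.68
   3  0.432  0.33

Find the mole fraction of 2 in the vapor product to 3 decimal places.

Material balance + equilibrium reduce to Σ zᵢ(Kᵢ−1)/(1+V/F(Kᵢ−1)) = 0.
Feasibility: ΣzᵢKᵢ = 1.197, Σzᵢ/Kᵢ = 1.828 — both > 1, two phases present.
Iterate (Newton) starting at V/F = 0.5:
  V/F = 0.500: g = -0.2645, g' = -0.771 → V/F = 0.157
  V/F = 0.157: g = 0.0138, g' = -0.966 → V/F = 0.171
Converged at V/F = 0.171.
Compositions from xᵢ = zᵢ/(1+V/F(Kᵢ−1)), yᵢ = Kᵢxᵢ:
  1: x = 0.202, y = 0.628
  2: x = 0.310, y = 0.211
  3: x = 0.488, y = 0.161

y_2 = 0.211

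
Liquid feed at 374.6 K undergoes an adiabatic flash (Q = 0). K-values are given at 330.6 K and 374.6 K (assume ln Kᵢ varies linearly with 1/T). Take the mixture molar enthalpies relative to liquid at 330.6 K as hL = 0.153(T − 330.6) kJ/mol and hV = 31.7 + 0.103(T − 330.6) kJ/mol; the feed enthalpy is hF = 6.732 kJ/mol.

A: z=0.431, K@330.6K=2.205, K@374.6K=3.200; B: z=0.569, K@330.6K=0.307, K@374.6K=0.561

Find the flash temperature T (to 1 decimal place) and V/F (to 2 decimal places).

Adiabatic flash: solve Rachford–Rice at each trial T, then check hF = ψ·hV(T) + (1−ψ)·hL(T).
  T = 330.6 K: K = (2.205, 0.307), RR gives ψ = 0.150, H_out = 4.747 kJ/mol
  T = 374.6 K: K = (3.200, 0.561), RR gives ψ = 0.723, H_out = 28.065 kJ/mol
  T = 352.6 K: K = (2.687, 0.423), RR gives ψ = 0.410, H_out = 15.900 kJ/mol
  T = 341.6 K: K = (2.442, 0.362), RR gives ψ = 0.281, H_out = 10.441 kJ/mol
  T = 336.1 K: K = (2.322, 0.334), RR gives ψ = 0.217, H_out = 7.654 kJ/mol
  T = 333.4 K: K = (2.265, 0.321), RR gives ψ = 0.184, H_out = 6.246 kJ/mol
  T = 334.8 K: K = (2.294, 0.327), RR gives ψ = 0.201, H_out = 6.980 kJ/mol
Linear interpolation between T = 333.4 (H_out = 6.246) and T = 334.8 (H_out = 6.980) on hF = 6.732 gives T ≈ 334.3 K, at which ψ = 0.20.

T = 334.3 K, V/F = 0.20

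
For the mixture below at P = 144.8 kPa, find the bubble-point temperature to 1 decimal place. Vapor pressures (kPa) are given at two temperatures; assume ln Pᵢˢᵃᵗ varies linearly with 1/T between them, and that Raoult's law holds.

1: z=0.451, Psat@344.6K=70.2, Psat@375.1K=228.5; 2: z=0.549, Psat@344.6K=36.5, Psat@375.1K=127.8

T = 370.2 K

Bubble-point temperature: ΣzᵢPᵢˢᵃᵗ(T) = P. Interpolate ln Pᵢˢᵃᵗ = aᵢ + bᵢ/T.
  T = 344.6 K: ΣzᵢPᵢˢᵃᵗ = 51.70 kPa
  T = 375.1 K: ΣzᵢPᵢˢᵃᵗ = 173.22 kPa
  T = 359.9 K: ΣzᵢPᵢˢᵃᵗ = 97.26 kPa
  T = 367.5 K: ΣzᵢPᵢˢᵃᵗ = 130.57 kPa
  T = 371.3 K: ΣzᵢPᵢˢᵃᵗ = 150.61 kPa
  T = 369.4 K: ΣzᵢPᵢˢᵃᵗ = 140.28 kPa
Interpolating between 369.4 K and 371.3 K gives T ≈ 370.2 K.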